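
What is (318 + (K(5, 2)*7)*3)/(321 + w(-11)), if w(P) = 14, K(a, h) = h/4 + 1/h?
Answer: 339/335 ≈ 1.0119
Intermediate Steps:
K(a, h) = 1/h + h/4 (K(a, h) = h*(¼) + 1/h = h/4 + 1/h = 1/h + h/4)
(318 + (K(5, 2)*7)*3)/(321 + w(-11)) = (318 + ((1/2 + (¼)*2)*7)*3)/(321 + 14) = (318 + ((½ + ½)*7)*3)/335 = (318 + (1*7)*3)*(1/335) = (318 + 7*3)*(1/335) = (318 + 21)*(1/335) = 339*(1/335) = 339/335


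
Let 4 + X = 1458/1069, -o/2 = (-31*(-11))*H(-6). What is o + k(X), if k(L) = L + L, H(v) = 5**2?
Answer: -18232086/1069 ≈ -17055.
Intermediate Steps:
H(v) = 25
o = -17050 (o = -2*(-31*(-11))*25 = -682*25 = -2*8525 = -17050)
X = -2818/1069 (X = -4 + 1458/1069 = -2818/1069 ≈ -2.6361)
k(L) = 2*L
o + k(X) = -17050 + 2*(-2818/1069) = -17050 - 5636/1069 = -18232086/1069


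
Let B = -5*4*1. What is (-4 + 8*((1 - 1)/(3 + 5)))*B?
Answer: 80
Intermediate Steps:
B = -20 (B = -20*1 = -20)
(-4 + 8*((1 - 1)/(3 + 5)))*B = (-4 + 8*((1 - 1)/(3 + 5)))*(-20) = (-4 + 8*(0/8))*(-20) = (-4 + 8*(0*(⅛)))*(-20) = (-4 + 8*0)*(-20) = (-4 + 0)*(-20) = -4*(-20) = 80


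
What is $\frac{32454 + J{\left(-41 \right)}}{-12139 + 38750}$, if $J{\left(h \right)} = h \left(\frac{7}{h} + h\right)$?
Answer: $\frac{34142}{26611} \approx 1.283$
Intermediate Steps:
$J{\left(h \right)} = h \left(h + \frac{7}{h}\right)$
$\frac{32454 + J{\left(-41 \right)}}{-12139 + 38750} = \frac{32454 + \left(7 + \left(-41\right)^{2}\right)}{-12139 + 38750} = \frac{32454 + \left(7 + 1681\right)}{26611} = \left(32454 + 1688\right) \frac{1}{26611} = 34142 \cdot \frac{1}{26611} = \frac{34142}{26611}$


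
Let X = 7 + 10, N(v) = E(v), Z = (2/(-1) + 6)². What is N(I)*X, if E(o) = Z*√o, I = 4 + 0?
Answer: 544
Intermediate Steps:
Z = 16 (Z = (2*(-1) + 6)² = (-2 + 6)² = 4² = 16)
I = 4
E(o) = 16*√o
N(v) = 16*√v
X = 17
N(I)*X = (16*√4)*17 = (16*2)*17 = 32*17 = 544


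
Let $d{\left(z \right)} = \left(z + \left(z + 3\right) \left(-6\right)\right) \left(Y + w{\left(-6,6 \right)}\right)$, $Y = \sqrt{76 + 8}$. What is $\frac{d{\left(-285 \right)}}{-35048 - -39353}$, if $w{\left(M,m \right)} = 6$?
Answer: $\frac{402}{205} + \frac{134 \sqrt{21}}{205} \approx 4.9564$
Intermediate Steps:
$Y = 2 \sqrt{21}$ ($Y = \sqrt{84} = 2 \sqrt{21} \approx 9.1651$)
$d{\left(z \right)} = \left(-18 - 5 z\right) \left(6 + 2 \sqrt{21}\right)$ ($d{\left(z \right)} = \left(z + \left(z + 3\right) \left(-6\right)\right) \left(2 \sqrt{21} + 6\right) = \left(z + \left(3 + z\right) \left(-6\right)\right) \left(6 + 2 \sqrt{21}\right) = \left(z - \left(18 + 6 z\right)\right) \left(6 + 2 \sqrt{21}\right) = \left(-18 - 5 z\right) \left(6 + 2 \sqrt{21}\right)$)
$\frac{d{\left(-285 \right)}}{-35048 - -39353} = \frac{-108 - 36 \sqrt{21} - -8550 - - 2850 \sqrt{21}}{-35048 - -39353} = \frac{-108 - 36 \sqrt{21} + 8550 + 2850 \sqrt{21}}{-35048 + 39353} = \frac{8442 + 2814 \sqrt{21}}{4305} = \left(8442 + 2814 \sqrt{21}\right) \frac{1}{4305} = \frac{402}{205} + \frac{134 \sqrt{21}}{205}$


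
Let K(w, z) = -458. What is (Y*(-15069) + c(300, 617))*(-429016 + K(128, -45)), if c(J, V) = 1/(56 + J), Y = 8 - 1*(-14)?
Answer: 25343348137959/178 ≈ 1.4238e+11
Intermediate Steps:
Y = 22 (Y = 8 + 14 = 22)
(Y*(-15069) + c(300, 617))*(-429016 + K(128, -45)) = (22*(-15069) + 1/(56 + 300))*(-429016 - 458) = (-331518 + 1/356)*(-429474) = -118020407/356*(-429474) = 25343348137959/178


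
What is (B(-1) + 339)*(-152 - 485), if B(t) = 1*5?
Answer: -219128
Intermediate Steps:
B(t) = 5
(B(-1) + 339)*(-152 - 485) = (5 + 339)*(-152 - 485) = 344*(-637) = -219128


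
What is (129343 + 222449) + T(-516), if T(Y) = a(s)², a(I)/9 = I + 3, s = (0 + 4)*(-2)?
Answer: 353817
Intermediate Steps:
s = -8 (s = 4*(-2) = -8)
a(I) = 27 + 9*I (a(I) = 9*(I + 3) = 9*(3 + I) = 27 + 9*I)
T(Y) = 2025 (T(Y) = (27 + 9*(-8))² = (27 - 72)² = (-45)² = 2025)
(129343 + 222449) + T(-516) = (129343 + 222449) + 2025 = 351792 + 2025 = 353817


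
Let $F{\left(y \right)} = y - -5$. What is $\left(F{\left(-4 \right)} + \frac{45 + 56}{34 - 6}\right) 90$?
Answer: $\frac{5805}{14} \approx 414.64$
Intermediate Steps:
$F{\left(y \right)} = 5 + y$ ($F{\left(y \right)} = y + 5 = 5 + y$)
$\left(F{\left(-4 \right)} + \frac{45 + 56}{34 - 6}\right) 90 = \left(\left(5 - 4\right) + \frac{45 + 56}{34 - 6}\right) 90 = \left(1 + \frac{101}{28}\right) 90 = \frac{129}{28} \cdot 90 = \frac{5805}{14}$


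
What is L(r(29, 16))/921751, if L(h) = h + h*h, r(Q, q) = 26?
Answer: 702/921751 ≈ 0.00076159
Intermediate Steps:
L(h) = h + h²
L(r(29, 16))/921751 = (26*(1 + 26))/921751 = (26*27)*(1/921751) = 702*(1/921751) = 702/921751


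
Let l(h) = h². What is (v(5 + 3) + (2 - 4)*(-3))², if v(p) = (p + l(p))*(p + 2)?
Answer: 527076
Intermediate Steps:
v(p) = (2 + p)*(p + p²) (v(p) = (p + p²)*(p + 2) = (p + p²)*(2 + p) = (2 + p)*(p + p²))
(v(5 + 3) + (2 - 4)*(-3))² = ((5 + 3)*(2 + (5 + 3)² + 3*(5 + 3)) + (2 - 4)*(-3))² = (8*(2 + 8² + 3*8) - 2*(-3))² = (8*(2 + 64 + 24) + 6)² = (8*90 + 6)² = (720 + 6)² = 726² = 527076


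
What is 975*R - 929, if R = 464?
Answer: 451471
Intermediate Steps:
975*R - 929 = 975*464 - 929 = 452400 - 929 = 451471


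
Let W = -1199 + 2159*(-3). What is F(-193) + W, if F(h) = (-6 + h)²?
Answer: 31925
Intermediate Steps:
W = -7676 (W = -1199 - 6477 = -7676)
F(-193) + W = (-6 - 193)² - 7676 = (-199)² - 7676 = 39601 - 7676 = 31925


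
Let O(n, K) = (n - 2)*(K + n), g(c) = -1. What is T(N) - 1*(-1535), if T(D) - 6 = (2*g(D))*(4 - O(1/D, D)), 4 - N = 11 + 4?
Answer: 191105/121 ≈ 1579.4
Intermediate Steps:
N = -11 (N = 4 - (11 + 4) = 4 - 1*15 = 4 - 15 = -11)
O(n, K) = (-2 + n)*(K + n)
T(D) = -4*D - 4/D + 2/D² (T(D) = 6 + (2*(-1))*(4 - ((1/D)² - 2*D - 2/D + D/D)) = 6 - 2*(4 - (D⁻² - 2*D - 2/D + 1)) = 6 - 2*(4 - (1 + D⁻² - 2*D - 2/D)) = 6 - 2*(4 + (-1 - 1/D² + 2*D + 2/D)) = 6 - 2*(3 - 1/D² + 2*D + 2/D) = 6 + (-6 - 4*D - 4/D + 2/D²) = -4*D - 4/D + 2/D²)
T(N) - 1*(-1535) = (-4*(-11) - 4/(-11) + 2/(-11)²) - 1*(-1535) = (44 - 4*(-1/11) + 2*(1/121)) + 1535 = (44 + 4/11 + 2/121) + 1535 = 5370/121 + 1535 = 191105/121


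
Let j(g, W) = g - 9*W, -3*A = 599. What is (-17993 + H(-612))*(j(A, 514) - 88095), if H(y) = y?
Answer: 5186367010/3 ≈ 1.7288e+9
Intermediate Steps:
A = -599/3 (A = -1/3*599 = -599/3 ≈ -199.67)
(-17993 + H(-612))*(j(A, 514) - 88095) = (-17993 - 612)*((-599/3 - 9*514) - 88095) = -18605*((-599/3 - 4626) - 88095) = -18605*(-14477/3 - 88095) = -18605*(-278762/3) = 5186367010/3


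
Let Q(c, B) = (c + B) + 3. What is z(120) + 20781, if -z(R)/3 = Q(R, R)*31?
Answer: -1818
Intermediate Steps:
Q(c, B) = 3 + B + c (Q(c, B) = (B + c) + 3 = 3 + B + c)
z(R) = -279 - 186*R (z(R) = -3*(3 + R + R)*31 = -3*(3 + 2*R)*31 = -3*(93 + 62*R) = -279 - 186*R)
z(120) + 20781 = (-279 - 186*120) + 20781 = (-279 - 22320) + 20781 = -22599 + 20781 = -1818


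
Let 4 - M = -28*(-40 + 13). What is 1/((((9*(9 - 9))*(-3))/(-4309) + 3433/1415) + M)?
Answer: -1415/1060647 ≈ -0.0013341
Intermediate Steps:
M = -752 (M = 4 - (-28)*(-40 + 13) = 4 - (-28)*(-27) = 4 - 1*756 = 4 - 756 = -752)
1/((((9*(9 - 9))*(-3))/(-4309) + 3433/1415) + M) = 1/((((9*(9 - 9))*(-3))/(-4309) + 3433/1415) - 752) = 1/((((9*0)*(-3))*(-1/4309) + 3433*(1/1415)) - 752) = 1/(((0*(-3))*(-1/4309) + 3433/1415) - 752) = 1/((0*(-1/4309) + 3433/1415) - 752) = 1/((0 + 3433/1415) - 752) = 1/(3433/1415 - 752) = 1/(-1060647/1415) = -1415/1060647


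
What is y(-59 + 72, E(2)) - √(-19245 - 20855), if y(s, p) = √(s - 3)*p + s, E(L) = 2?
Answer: 13 + 2*√10 - 10*I*√401 ≈ 19.325 - 200.25*I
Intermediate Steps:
y(s, p) = s + p*√(-3 + s) (y(s, p) = √(-3 + s)*p + s = p*√(-3 + s) + s = s + p*√(-3 + s))
y(-59 + 72, E(2)) - √(-19245 - 20855) = ((-59 + 72) + 2*√(-3 + (-59 + 72))) - √(-19245 - 20855) = (13 + 2*√(-3 + 13)) - √(-40100) = (13 + 2*√10) - 10*I*√401 = 13 + 2*√10 - 10*I*√401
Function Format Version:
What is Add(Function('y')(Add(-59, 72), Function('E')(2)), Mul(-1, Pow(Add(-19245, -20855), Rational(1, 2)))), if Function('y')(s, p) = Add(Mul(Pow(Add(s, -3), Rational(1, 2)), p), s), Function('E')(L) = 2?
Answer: Add(13, Mul(2, Pow(10, Rational(1, 2))), Mul(-10, I, Pow(401, Rational(1, 2)))) ≈ Add(19.325, Mul(-200.25, I))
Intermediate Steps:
Function('y')(s, p) = Add(s, Mul(p, Pow(Add(-3, s), Rational(1, 2)))) (Function('y')(s, p) = Add(Mul(Pow(Add(-3, s), Rational(1, 2)), p), s) = Add(Mul(p, Pow(Add(-3, s), Rational(1, 2))), s) = Add(s, Mul(p, Pow(Add(-3, s), Rational(1, 2)))))
Add(Function('y')(Add(-59, 72), Function('E')(2)), Mul(-1, Pow(Add(-19245, -20855), Rational(1, 2)))) = Add(Add(Add(-59, 72), Mul(2, Pow(Add(-3, Add(-59, 72)), Rational(1, 2)))), Mul(-1, Pow(Add(-19245, -20855), Rational(1, 2)))) = Add(Add(13, Mul(2, Pow(Add(-3, 13), Rational(1, 2)))), Mul(-1, Pow(-40100, Rational(1, 2)))) = Add(Add(13, Mul(2, Pow(10, Rational(1, 2)))), Mul(-1, Mul(10, I, Pow(401, Rational(1, 2))))) = Add(Add(13, Mul(2, Pow(10, Rational(1, 2)))), Mul(-10, I, Pow(401, Rational(1, 2)))) = Add(13, Mul(2, Pow(10, Rational(1, 2))), Mul(-10, I, Pow(401, Rational(1, 2))))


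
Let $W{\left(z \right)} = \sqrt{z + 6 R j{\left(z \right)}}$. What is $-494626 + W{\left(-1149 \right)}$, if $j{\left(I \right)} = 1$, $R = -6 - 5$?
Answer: $-494626 + 9 i \sqrt{15} \approx -4.9463 \cdot 10^{5} + 34.857 i$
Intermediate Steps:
$R = -11$ ($R = -6 - 5 = -11$)
$W{\left(z \right)} = \sqrt{-66 + z}$ ($W{\left(z \right)} = \sqrt{z + 6 \left(-11\right) 1} = \sqrt{z - 66} = \sqrt{-66 + z}$)
$-494626 + W{\left(-1149 \right)} = -494626 + \sqrt{-66 - 1149} = -494626 + \sqrt{-1215} = -494626 + 9 i \sqrt{15}$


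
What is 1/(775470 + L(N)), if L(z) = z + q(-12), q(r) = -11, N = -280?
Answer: 1/775179 ≈ 1.2900e-6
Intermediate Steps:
L(z) = -11 + z (L(z) = z - 11 = -11 + z)
1/(775470 + L(N)) = 1/(775470 + (-11 - 280)) = 1/(775470 - 291) = 1/775179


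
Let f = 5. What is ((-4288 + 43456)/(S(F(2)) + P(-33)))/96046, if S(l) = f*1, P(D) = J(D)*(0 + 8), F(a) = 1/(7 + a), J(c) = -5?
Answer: -19584/1680805 ≈ -0.011652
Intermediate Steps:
P(D) = -40 (P(D) = -5*(0 + 8) = -5*8 = -40)
S(l) = 5 (S(l) = 5*1 = 5)
((-4288 + 43456)/(S(F(2)) + P(-33)))/96046 = ((-4288 + 43456)/(5 - 40))/96046 = (39168/(-35))*(1/96046) = (39168*(-1/35))*(1/96046) = -39168/35*1/96046 = -19584/1680805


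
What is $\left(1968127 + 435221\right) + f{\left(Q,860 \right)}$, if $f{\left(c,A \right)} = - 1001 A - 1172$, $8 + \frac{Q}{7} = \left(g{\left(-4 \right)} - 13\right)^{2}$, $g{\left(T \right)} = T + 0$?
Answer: $1541316$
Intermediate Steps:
$g{\left(T \right)} = T$
$Q = 1967$ ($Q = -56 + 7 \left(-4 - 13\right)^{2} = -56 + 7 \left(-17\right)^{2} = -56 + 7 \cdot 289 = -56 + 2023 = 1967$)
$f{\left(c,A \right)} = -1172 - 1001 A$
$\left(1968127 + 435221\right) + f{\left(Q,860 \right)} = \left(1968127 + 435221\right) - 862032 = 2403348 - 862032 = 1541316$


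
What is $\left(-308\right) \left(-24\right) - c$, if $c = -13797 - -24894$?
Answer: $-3705$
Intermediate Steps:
$c = 11097$ ($c = -13797 + 24894 = 11097$)
$\left(-308\right) \left(-24\right) - c = \left(-308\right) \left(-24\right) - 11097 = 7392 - 11097 = -3705$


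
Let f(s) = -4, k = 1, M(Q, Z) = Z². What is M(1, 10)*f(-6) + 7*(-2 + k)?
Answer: -407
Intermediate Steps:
M(1, 10)*f(-6) + 7*(-2 + k) = 10²*(-4) + 7*(-2 + 1) = 100*(-4) + 7*(-1) = -400 - 7 = -407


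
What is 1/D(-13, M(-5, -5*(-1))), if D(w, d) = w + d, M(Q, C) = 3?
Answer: -1/10 ≈ -0.10000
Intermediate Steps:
D(w, d) = d + w
1/D(-13, M(-5, -5*(-1))) = 1/(3 - 13) = 1/(-10) = -1/10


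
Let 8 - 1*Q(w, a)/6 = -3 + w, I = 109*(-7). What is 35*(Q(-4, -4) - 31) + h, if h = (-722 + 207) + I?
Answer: 787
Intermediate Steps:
I = -763
h = -1278 (h = (-722 + 207) - 763 = -515 - 763 = -1278)
Q(w, a) = 66 - 6*w (Q(w, a) = 48 - 6*(-3 + w) = 48 + (18 - 6*w) = 66 - 6*w)
35*(Q(-4, -4) - 31) + h = 35*((66 - 6*(-4)) - 31) - 1278 = 35*((66 + 24) - 31) - 1278 = 35*(90 - 31) - 1278 = 35*59 - 1278 = 2065 - 1278 = 787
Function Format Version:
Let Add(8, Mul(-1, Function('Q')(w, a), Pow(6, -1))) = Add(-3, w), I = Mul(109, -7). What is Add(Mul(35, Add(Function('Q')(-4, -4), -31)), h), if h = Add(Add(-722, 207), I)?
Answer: 787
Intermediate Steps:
I = -763
h = -1278 (h = Add(Add(-722, 207), -763) = Add(-515, -763) = -1278)
Function('Q')(w, a) = Add(66, Mul(-6, w)) (Function('Q')(w, a) = Add(48, Mul(-6, Add(-3, w))) = Add(48, Add(18, Mul(-6, w))) = Add(66, Mul(-6, w)))
Add(Mul(35, Add(Function('Q')(-4, -4), -31)), h) = Add(Mul(35, Add(Add(66, Mul(-6, -4)), -31)), -1278) = Add(Mul(35, Add(Add(66, 24), -31)), -1278) = Add(Mul(35, Add(90, -31)), -1278) = Add(Mul(35, 59), -1278) = Add(2065, -1278) = 787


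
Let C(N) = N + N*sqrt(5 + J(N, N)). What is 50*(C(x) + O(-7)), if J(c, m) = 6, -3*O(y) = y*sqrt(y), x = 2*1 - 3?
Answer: -50 - 50*sqrt(11) + 350*I*sqrt(7)/3 ≈ -215.83 + 308.67*I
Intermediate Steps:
x = -1 (x = 2 - 3 = -1)
O(y) = -y**(3/2)/3 (O(y) = -y*sqrt(y)/3 = -y**(3/2)/3)
C(N) = N + N*sqrt(11) (C(N) = N + N*sqrt(5 + 6) = N + N*sqrt(11))
50*(C(x) + O(-7)) = 50*(-(1 + sqrt(11)) - (-7)*I*sqrt(7)/3) = 50*((-1 - sqrt(11)) - (-7)*I*sqrt(7)/3) = 50*((-1 - sqrt(11)) + 7*I*sqrt(7)/3) = 50*(-1 - sqrt(11) + 7*I*sqrt(7)/3) = -50 - 50*sqrt(11) + 350*I*sqrt(7)/3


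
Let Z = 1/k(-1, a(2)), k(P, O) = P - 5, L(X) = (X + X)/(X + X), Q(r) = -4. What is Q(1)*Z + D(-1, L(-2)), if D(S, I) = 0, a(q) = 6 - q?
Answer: ⅔ ≈ 0.66667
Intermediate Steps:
L(X) = 1 (L(X) = (2*X)/((2*X)) = (2*X)*(1/(2*X)) = 1)
k(P, O) = -5 + P
Z = -⅙ (Z = 1/(-5 - 1) = 1/(-6) = -⅙ ≈ -0.16667)
Q(1)*Z + D(-1, L(-2)) = -4*(-⅙) + 0 = ⅔ + 0 = ⅔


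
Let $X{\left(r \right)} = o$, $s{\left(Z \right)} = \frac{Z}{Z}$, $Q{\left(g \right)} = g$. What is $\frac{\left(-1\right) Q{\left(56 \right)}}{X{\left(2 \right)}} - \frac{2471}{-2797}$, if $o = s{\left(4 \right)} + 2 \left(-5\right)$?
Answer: $\frac{178871}{25173} \approx 7.1057$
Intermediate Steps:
$s{\left(Z \right)} = 1$
$o = -9$ ($o = 1 + 2 \left(-5\right) = 1 - 10 = -9$)
$X{\left(r \right)} = -9$
$\frac{\left(-1\right) Q{\left(56 \right)}}{X{\left(2 \right)}} - \frac{2471}{-2797} = \frac{\left(-1\right) 56}{-9} - \frac{2471}{-2797} = \left(-56\right) \left(- \frac{1}{9}\right) - - \frac{2471}{2797} = \frac{56}{9} + \frac{2471}{2797} = \frac{178871}{25173}$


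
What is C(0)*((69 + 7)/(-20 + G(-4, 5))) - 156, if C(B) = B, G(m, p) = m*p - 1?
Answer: -156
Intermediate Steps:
G(m, p) = -1 + m*p
C(0)*((69 + 7)/(-20 + G(-4, 5))) - 156 = 0*((69 + 7)/(-20 + (-1 - 4*5))) - 156 = 0*(76/(-20 + (-1 - 20))) - 156 = 0*(76/(-20 - 21)) - 156 = 0*(76/(-41)) - 156 = 0*(76*(-1/41)) - 156 = 0*(-76/41) - 156 = 0 - 156 = -156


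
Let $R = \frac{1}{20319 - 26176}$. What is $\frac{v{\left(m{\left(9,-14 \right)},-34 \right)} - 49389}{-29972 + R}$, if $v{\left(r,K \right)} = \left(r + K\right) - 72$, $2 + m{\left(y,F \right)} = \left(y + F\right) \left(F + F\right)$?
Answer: $\frac{289083949}{175546005} \approx 1.6468$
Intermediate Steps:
$R = - \frac{1}{5857}$ ($R = \frac{1}{-5857} = - \frac{1}{5857} \approx -0.00017074$)
$m{\left(y,F \right)} = -2 + 2 F \left(F + y\right)$ ($m{\left(y,F \right)} = -2 + \left(y + F\right) \left(F + F\right) = -2 + \left(F + y\right) 2 F = -2 + 2 F \left(F + y\right)$)
$v{\left(r,K \right)} = -72 + K + r$ ($v{\left(r,K \right)} = \left(K + r\right) - 72 = -72 + K + r$)
$\frac{v{\left(m{\left(9,-14 \right)},-34 \right)} - 49389}{-29972 + R} = \frac{\left(-72 - 34 + \left(-2 + 2 \left(-14\right)^{2} + 2 \left(-14\right) 9\right)\right) - 49389}{-29972 - \frac{1}{5857}} = \frac{\left(-72 - 34 - -138\right) - 49389}{- \frac{175546005}{5857}} = \left(\left(-72 - 34 - -138\right) - 49389\right) \left(- \frac{5857}{175546005}\right) = \left(\left(-72 - 34 + 138\right) - 49389\right) \left(- \frac{5857}{175546005}\right) = \left(32 - 49389\right) \left(- \frac{5857}{175546005}\right) = \left(-49357\right) \left(- \frac{5857}{175546005}\right) = \frac{289083949}{175546005}$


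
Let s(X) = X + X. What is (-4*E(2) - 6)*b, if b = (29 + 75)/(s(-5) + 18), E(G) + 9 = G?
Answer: 286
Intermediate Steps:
E(G) = -9 + G
s(X) = 2*X
b = 13 (b = (29 + 75)/(2*(-5) + 18) = 104/(-10 + 18) = 104/8 = 104*(⅛) = 13)
(-4*E(2) - 6)*b = (-4*(-9 + 2) - 6)*13 = (-4*(-7) - 6)*13 = (28 - 6)*13 = 22*13 = 286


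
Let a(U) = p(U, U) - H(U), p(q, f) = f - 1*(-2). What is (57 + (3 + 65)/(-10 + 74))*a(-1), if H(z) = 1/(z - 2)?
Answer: 929/12 ≈ 77.417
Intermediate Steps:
H(z) = 1/(-2 + z)
p(q, f) = 2 + f (p(q, f) = f + 2 = 2 + f)
a(U) = 2 + U - 1/(-2 + U) (a(U) = (2 + U) - 1/(-2 + U) = 2 + U - 1/(-2 + U))
(57 + (3 + 65)/(-10 + 74))*a(-1) = (57 + (3 + 65)/(-10 + 74))*((-5 + (-1)²)/(-2 - 1)) = (57 + 68/64)*((-5 + 1)/(-3)) = (57 + 68*(1/64))*(-⅓*(-4)) = (57 + 17/16)*(4/3) = (929/16)*(4/3) = 929/12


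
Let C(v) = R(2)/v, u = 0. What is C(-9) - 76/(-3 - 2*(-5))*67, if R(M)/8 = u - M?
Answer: -45716/63 ≈ -725.65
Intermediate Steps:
R(M) = -8*M (R(M) = 8*(0 - M) = 8*(-M) = -8*M)
C(v) = -16/v (C(v) = (-8*2)/v = -16/v)
C(-9) - 76/(-3 - 2*(-5))*67 = -16/(-9) - 76/(-3 - 2*(-5))*67 = -16*(-⅑) - 76/(-3 + 10)*67 = 16/9 - 76/7*67 = 16/9 - 5092/7 = -45716/63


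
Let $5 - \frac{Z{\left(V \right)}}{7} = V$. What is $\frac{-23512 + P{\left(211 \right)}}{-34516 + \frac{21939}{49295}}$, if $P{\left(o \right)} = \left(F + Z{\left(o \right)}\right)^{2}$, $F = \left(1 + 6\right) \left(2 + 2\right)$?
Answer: $- \frac{97401201780}{1701444281} \approx -57.246$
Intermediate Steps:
$F = 28$ ($F = 7 \cdot 4 = 28$)
$Z{\left(V \right)} = 35 - 7 V$
$P{\left(o \right)} = \left(63 - 7 o\right)^{2}$ ($P{\left(o \right)} = \left(28 - \left(-35 + 7 o\right)\right)^{2} = \left(63 - 7 o\right)^{2}$)
$\frac{-23512 + P{\left(211 \right)}}{-34516 + \frac{21939}{49295}} = \frac{-23512 + 49 \left(-9 + 211\right)^{2}}{-34516 + \frac{21939}{49295}} = \frac{-23512 + 49 \cdot 202^{2}}{-34516 + 21939 \cdot \frac{1}{49295}} = \frac{-23512 + 49 \cdot 40804}{-34516 + \frac{21939}{49295}} = \frac{-23512 + 1999396}{- \frac{1701444281}{49295}} = 1975884 \left(- \frac{49295}{1701444281}\right) = - \frac{97401201780}{1701444281}$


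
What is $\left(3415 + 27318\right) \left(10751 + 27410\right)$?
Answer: $1172802013$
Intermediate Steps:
$\left(3415 + 27318\right) \left(10751 + 27410\right) = 30733 \cdot 38161 = 1172802013$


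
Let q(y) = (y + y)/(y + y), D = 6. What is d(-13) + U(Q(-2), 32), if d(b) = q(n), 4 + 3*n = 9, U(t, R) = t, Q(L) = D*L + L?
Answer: -13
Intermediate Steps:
Q(L) = 7*L (Q(L) = 6*L + L = 7*L)
n = 5/3 (n = -4/3 + (⅓)*9 = -4/3 + 3 = 5/3 ≈ 1.6667)
q(y) = 1 (q(y) = (2*y)/((2*y)) = (2*y)*(1/(2*y)) = 1)
d(b) = 1
d(-13) + U(Q(-2), 32) = 1 + 7*(-2) = 1 - 14 = -13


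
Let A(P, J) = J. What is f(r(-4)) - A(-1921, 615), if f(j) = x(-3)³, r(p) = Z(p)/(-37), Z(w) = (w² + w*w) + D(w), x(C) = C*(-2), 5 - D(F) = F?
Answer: -399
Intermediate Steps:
D(F) = 5 - F
x(C) = -2*C
Z(w) = 5 - w + 2*w² (Z(w) = (w² + w*w) + (5 - w) = (w² + w²) + (5 - w) = 2*w² + (5 - w) = 5 - w + 2*w²)
r(p) = -5/37 - 2*p²/37 + p/37 (r(p) = (5 - p + 2*p²)/(-37) = (5 - p + 2*p²)*(-1/37) = -5/37 - 2*p²/37 + p/37)
f(j) = 216 (f(j) = (-2*(-3))³ = 6³ = 216)
f(r(-4)) - A(-1921, 615) = 216 - 1*615 = 216 - 615 = -399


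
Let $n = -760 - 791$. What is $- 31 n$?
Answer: $48081$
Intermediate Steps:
$n = -1551$ ($n = -760 - 791 = -1551$)
$- 31 n = \left(-31\right) \left(-1551\right) = 48081$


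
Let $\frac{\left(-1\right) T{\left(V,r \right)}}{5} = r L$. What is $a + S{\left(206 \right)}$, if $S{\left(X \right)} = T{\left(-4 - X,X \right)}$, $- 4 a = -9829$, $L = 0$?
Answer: $\frac{9829}{4} \approx 2457.3$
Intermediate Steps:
$a = \frac{9829}{4}$ ($a = \left(- \frac{1}{4}\right) \left(-9829\right) = \frac{9829}{4} \approx 2457.3$)
$T{\left(V,r \right)} = 0$ ($T{\left(V,r \right)} = - 5 r 0 = \left(-5\right) 0 = 0$)
$S{\left(X \right)} = 0$
$a + S{\left(206 \right)} = \frac{9829}{4} + 0 = \frac{9829}{4}$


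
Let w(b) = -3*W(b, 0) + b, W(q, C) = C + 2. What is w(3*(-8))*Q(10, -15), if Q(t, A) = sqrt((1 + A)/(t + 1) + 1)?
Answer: -30*I*sqrt(33)/11 ≈ -15.667*I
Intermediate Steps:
W(q, C) = 2 + C
w(b) = -6 + b (w(b) = -3*(2 + 0) + b = -3*2 + b = -6 + b)
Q(t, A) = sqrt(1 + (1 + A)/(1 + t)) (Q(t, A) = sqrt((1 + A)/(1 + t) + 1) = sqrt(1 + (1 + A)/(1 + t)))
w(3*(-8))*Q(10, -15) = (-6 + 3*(-8))*sqrt((2 - 15 + 10)/(1 + 10)) = (-6 - 24)*sqrt(-3/11) = -30*I*sqrt(33)/11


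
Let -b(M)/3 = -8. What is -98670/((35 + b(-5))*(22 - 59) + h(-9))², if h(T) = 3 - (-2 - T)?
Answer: -32890/1594323 ≈ -0.020629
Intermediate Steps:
b(M) = 24 (b(M) = -3*(-8) = 24)
h(T) = 5 + T (h(T) = 3 + (2 + T) = 5 + T)
-98670/((35 + b(-5))*(22 - 59) + h(-9))² = -98670/((35 + 24)*(22 - 59) + (5 - 9))² = -98670/(59*(-37) - 4)² = -98670/(-2183 - 4)² = -98670/((-2187)²) = -98670/4782969 = -98670*1/4782969 = -32890/1594323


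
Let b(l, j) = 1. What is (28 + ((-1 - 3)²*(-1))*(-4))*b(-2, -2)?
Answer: 92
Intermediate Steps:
(28 + ((-1 - 3)²*(-1))*(-4))*b(-2, -2) = (28 + ((-1 - 3)²*(-1))*(-4))*1 = (28 + ((-4)²*(-1))*(-4))*1 = (28 + (16*(-1))*(-4))*1 = (28 - 16*(-4))*1 = (28 + 64)*1 = 92*1 = 92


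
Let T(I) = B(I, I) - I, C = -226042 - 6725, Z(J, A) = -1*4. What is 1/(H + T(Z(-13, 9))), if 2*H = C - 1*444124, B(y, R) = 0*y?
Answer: -2/676883 ≈ -2.9547e-6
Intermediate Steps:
B(y, R) = 0
Z(J, A) = -4
C = -232767
H = -676891/2 (H = (-232767 - 1*444124)/2 = (-232767 - 444124)/2 = (½)*(-676891) = -676891/2 ≈ -3.3845e+5)
T(I) = -I (T(I) = 0 - I = -I)
1/(H + T(Z(-13, 9))) = 1/(-676891/2 - 1*(-4)) = 1/(-676891/2 + 4) = 1/(-676883/2) = -2/676883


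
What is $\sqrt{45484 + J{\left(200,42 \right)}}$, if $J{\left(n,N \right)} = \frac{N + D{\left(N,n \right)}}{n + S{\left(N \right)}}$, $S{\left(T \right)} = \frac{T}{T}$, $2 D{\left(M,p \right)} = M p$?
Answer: $\frac{\sqrt{204272414}}{67} \approx 213.32$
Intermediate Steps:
$D{\left(M,p \right)} = \frac{M p}{2}$
$S{\left(T \right)} = 1$
$J{\left(n,N \right)} = \frac{N + \frac{N n}{2}}{1 + n}$ ($J{\left(n,N \right)} = \frac{N + \frac{N n}{2}}{n + 1} = \frac{N + \frac{N n}{2}}{1 + n}$)
$\sqrt{45484 + J{\left(200,42 \right)}} = \sqrt{45484 + \frac{1}{2} \cdot 42 \frac{1}{1 + 200} \left(2 + 200\right)} = \sqrt{45484 + \frac{1}{2} \cdot 42 \cdot \frac{1}{201} \cdot 202} = \sqrt{45484 + \frac{1414}{67}} = \sqrt{\frac{3048842}{67}} = \frac{\sqrt{204272414}}{67}$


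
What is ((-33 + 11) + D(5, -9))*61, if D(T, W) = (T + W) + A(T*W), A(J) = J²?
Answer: 121939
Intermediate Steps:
D(T, W) = T + W + T²*W² (D(T, W) = (T + W) + (T*W)² = (T + W) + T²*W² = T + W + T²*W²)
((-33 + 11) + D(5, -9))*61 = ((-33 + 11) + (5 - 9 + 5²*(-9)²))*61 = (-22 + (5 - 9 + 25*81))*61 = (-22 + (5 - 9 + 2025))*61 = (-22 + 2021)*61 = 1999*61 = 121939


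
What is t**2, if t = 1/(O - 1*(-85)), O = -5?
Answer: 1/6400 ≈ 0.00015625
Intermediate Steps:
t = 1/80 (t = 1/(-5 - 1*(-85)) = 1/(-5 + 85) = 1/80 ≈ 0.012500)
t**2 = (1/80)**2 = 1/6400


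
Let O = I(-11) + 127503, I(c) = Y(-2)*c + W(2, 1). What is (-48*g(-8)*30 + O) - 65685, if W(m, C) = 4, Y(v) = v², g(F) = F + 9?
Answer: 60338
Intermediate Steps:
g(F) = 9 + F
I(c) = 4 + 4*c (I(c) = (-2)²*c + 4 = 4*c + 4 = 4 + 4*c)
O = 127463 (O = (4 + 4*(-11)) + 127503 = (4 - 44) + 127503 = -40 + 127503 = 127463)
(-48*g(-8)*30 + O) - 65685 = (-48*(9 - 8)*30 + 127463) - 65685 = (-48*1*30 + 127463) - 65685 = (-48*30 + 127463) - 65685 = (-1440 + 127463) - 65685 = 126023 - 65685 = 60338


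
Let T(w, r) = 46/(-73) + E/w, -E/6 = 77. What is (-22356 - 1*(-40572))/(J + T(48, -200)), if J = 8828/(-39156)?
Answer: -104136791616/59915209 ≈ -1738.1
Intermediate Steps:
E = -462 (E = -6*77 = -462)
T(w, r) = -46/73 - 462/w (T(w, r) = 46/(-73) - 462/w = 46*(-1/73) - 462/w = -46/73 - 462/w)
J = -2207/9789 (J = 8828*(-1/39156) = -2207/9789 ≈ -0.22546)
(-22356 - 1*(-40572))/(J + T(48, -200)) = (-22356 - 1*(-40572))/(-2207/9789 + (-46/73 - 462/48)) = (-22356 + 40572)/(-2207/9789 + (-46/73 - 462*1/48)) = 18216/(-2207/9789 + (-46/73 - 77/8)) = 18216/(-2207/9789 - 5989/584) = 18216/(-59915209/5716776) = 18216*(-5716776/59915209) = -104136791616/59915209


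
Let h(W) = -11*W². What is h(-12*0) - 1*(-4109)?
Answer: 4109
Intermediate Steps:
h(-12*0) - 1*(-4109) = -11*(-12*0)² - 1*(-4109) = -11*0² + 4109 = -11*0 + 4109 = 0 + 4109 = 4109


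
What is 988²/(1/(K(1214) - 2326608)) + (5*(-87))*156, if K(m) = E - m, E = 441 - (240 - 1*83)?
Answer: -2272012321332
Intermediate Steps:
E = 284 (E = 441 - (240 - 83) = 441 - 1*157 = 441 - 157 = 284)
K(m) = 284 - m
988²/(1/(K(1214) - 2326608)) + (5*(-87))*156 = 988²/(1/((284 - 1*1214) - 2326608)) + (5*(-87))*156 = 976144/(1/((284 - 1214) - 2326608)) - 435*156 = 976144/(1/(-930 - 2326608)) - 67860 = 976144/(1/(-2327538)) - 67860 = 976144/(-1/2327538) - 67860 = 976144*(-2327538) - 67860 = -2272012253472 - 67860 = -2272012321332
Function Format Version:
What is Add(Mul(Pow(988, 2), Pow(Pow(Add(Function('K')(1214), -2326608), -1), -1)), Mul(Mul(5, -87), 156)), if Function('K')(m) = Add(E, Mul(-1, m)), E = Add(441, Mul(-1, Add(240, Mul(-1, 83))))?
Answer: -2272012321332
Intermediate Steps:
E = 284 (E = Add(441, Mul(-1, Add(240, -83))) = Add(441, Mul(-1, 157)) = Add(441, -157) = 284)
Function('K')(m) = Add(284, Mul(-1, m))
Add(Mul(Pow(988, 2), Pow(Pow(Add(Function('K')(1214), -2326608), -1), -1)), Mul(Mul(5, -87), 156)) = Add(Mul(Pow(988, 2), Pow(Pow(Add(Add(284, Mul(-1, 1214)), -2326608), -1), -1)), Mul(Mul(5, -87), 156)) = Add(Mul(976144, Pow(Pow(Add(Add(284, -1214), -2326608), -1), -1)), Mul(-435, 156)) = Add(Mul(976144, Pow(Pow(Add(-930, -2326608), -1), -1)), -67860) = Add(Mul(976144, Pow(Pow(-2327538, -1), -1)), -67860) = Add(Mul(976144, Pow(Rational(-1, 2327538), -1)), -67860) = Add(Mul(976144, -2327538), -67860) = Add(-2272012253472, -67860) = -2272012321332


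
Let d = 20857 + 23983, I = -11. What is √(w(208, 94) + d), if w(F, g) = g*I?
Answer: 7*√894 ≈ 209.30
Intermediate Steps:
w(F, g) = -11*g (w(F, g) = g*(-11) = -11*g)
d = 44840
√(w(208, 94) + d) = √(-11*94 + 44840) = √(-1034 + 44840) = √43806 = 7*√894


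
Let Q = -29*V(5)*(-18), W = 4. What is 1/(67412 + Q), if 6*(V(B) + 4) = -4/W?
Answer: 1/65237 ≈ 1.5329e-5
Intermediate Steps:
V(B) = -25/6 (V(B) = -4 + (-4/4)/6 = -4 + (-4*1/4)/6 = -4 + (1/6)*(-1) = -4 - 1/6 = -25/6)
Q = -2175 (Q = -29*(-25/6)*(-18) = (725/6)*(-18) = -2175)
1/(67412 + Q) = 1/(67412 - 2175) = 1/65237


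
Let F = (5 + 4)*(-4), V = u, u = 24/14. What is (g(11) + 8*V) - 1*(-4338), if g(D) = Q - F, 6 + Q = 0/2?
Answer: 30672/7 ≈ 4381.7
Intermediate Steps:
u = 12/7 (u = 24*(1/14) = 12/7 ≈ 1.7143)
V = 12/7 ≈ 1.7143
F = -36 (F = 9*(-4) = -36)
Q = -6 (Q = -6 + 0/2 = -6 + 0*(½) = -6 + 0 = -6)
g(D) = 30 (g(D) = -6 - 1*(-36) = -6 + 36 = 30)
(g(11) + 8*V) - 1*(-4338) = (30 + 8*(12/7)) - 1*(-4338) = (30 + 96/7) + 4338 = 306/7 + 4338 = 30672/7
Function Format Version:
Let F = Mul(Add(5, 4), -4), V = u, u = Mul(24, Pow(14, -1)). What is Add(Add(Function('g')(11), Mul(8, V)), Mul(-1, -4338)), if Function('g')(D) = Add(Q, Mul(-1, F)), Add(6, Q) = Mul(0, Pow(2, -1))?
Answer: Rational(30672, 7) ≈ 4381.7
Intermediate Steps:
u = Rational(12, 7) (u = Mul(24, Rational(1, 14)) = Rational(12, 7) ≈ 1.7143)
V = Rational(12, 7) ≈ 1.7143
F = -36 (F = Mul(9, -4) = -36)
Q = -6 (Q = Add(-6, Mul(0, Pow(2, -1))) = Add(-6, Mul(0, Rational(1, 2))) = Add(-6, 0) = -6)
Function('g')(D) = 30 (Function('g')(D) = Add(-6, Mul(-1, -36)) = Add(-6, 36) = 30)
Add(Add(Function('g')(11), Mul(8, V)), Mul(-1, -4338)) = Add(Add(30, Mul(8, Rational(12, 7))), Mul(-1, -4338)) = Add(Add(30, Rational(96, 7)), 4338) = Add(Rational(306, 7), 4338) = Rational(30672, 7)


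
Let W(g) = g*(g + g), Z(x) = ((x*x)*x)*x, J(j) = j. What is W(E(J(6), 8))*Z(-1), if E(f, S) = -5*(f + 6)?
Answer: 7200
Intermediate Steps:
Z(x) = x**4 (Z(x) = (x**2*x)*x = x**3*x = x**4)
E(f, S) = -30 - 5*f (E(f, S) = -5*(6 + f) = -30 - 5*f)
W(g) = 2*g**2 (W(g) = g*(2*g) = 2*g**2)
W(E(J(6), 8))*Z(-1) = (2*(-30 - 5*6)**2)*(-1)**4 = (2*(-30 - 30)**2)*1 = (2*(-60)**2)*1 = (2*3600)*1 = 7200*1 = 7200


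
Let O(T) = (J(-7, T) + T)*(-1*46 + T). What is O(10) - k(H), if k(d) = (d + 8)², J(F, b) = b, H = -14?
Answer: -756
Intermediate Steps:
k(d) = (8 + d)²
O(T) = 2*T*(-46 + T) (O(T) = (T + T)*(-1*46 + T) = (2*T)*(-46 + T) = 2*T*(-46 + T))
O(10) - k(H) = 2*10*(-46 + 10) - (8 - 14)² = 2*10*(-36) - 1*(-6)² = -720 - 1*36 = -720 - 36 = -756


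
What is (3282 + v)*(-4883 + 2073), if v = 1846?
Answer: -14409680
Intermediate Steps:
(3282 + v)*(-4883 + 2073) = (3282 + 1846)*(-4883 + 2073) = 5128*(-2810) = -14409680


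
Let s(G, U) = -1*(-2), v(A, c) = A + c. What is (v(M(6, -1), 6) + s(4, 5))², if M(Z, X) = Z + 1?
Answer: 225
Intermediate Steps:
M(Z, X) = 1 + Z
s(G, U) = 2
(v(M(6, -1), 6) + s(4, 5))² = (((1 + 6) + 6) + 2)² = ((7 + 6) + 2)² = (13 + 2)² = 15² = 225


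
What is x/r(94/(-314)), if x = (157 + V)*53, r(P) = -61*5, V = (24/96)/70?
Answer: -2329933/85400 ≈ -27.283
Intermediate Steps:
V = 1/280 (V = (24*(1/96))*(1/70) = (1/4)*(1/70) = 1/280 ≈ 0.0035714)
r(P) = -305
x = 2329933/280 (x = (157 + 1/280)*53 = (43961/280)*53 = 2329933/280 ≈ 8321.2)
x/r(94/(-314)) = (2329933/280)/(-305) = (2329933/280)*(-1/305) = -2329933/85400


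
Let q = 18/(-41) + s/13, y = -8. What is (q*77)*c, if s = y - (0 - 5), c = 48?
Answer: -1319472/533 ≈ -2475.6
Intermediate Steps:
s = -3 (s = -8 - (0 - 5) = -8 - (-5) = -8 - 1*(-5) = -8 + 5 = -3)
q = -357/533 (q = 18/(-41) - 3/13 = 18*(-1/41) - 3*1/13 = -18/41 - 3/13 = -357/533 ≈ -0.66979)
(q*77)*c = -357/533*77*48 = -27489/533*48 = -1319472/533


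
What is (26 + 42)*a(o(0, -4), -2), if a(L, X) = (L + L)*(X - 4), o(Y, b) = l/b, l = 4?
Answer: 816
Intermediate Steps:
o(Y, b) = 4/b
a(L, X) = 2*L*(-4 + X) (a(L, X) = (2*L)*(-4 + X) = 2*L*(-4 + X))
(26 + 42)*a(o(0, -4), -2) = (26 + 42)*(2*(4/(-4))*(-4 - 2)) = 68*(2*(4*(-¼))*(-6)) = 68*(2*(-1)*(-6)) = 68*12 = 816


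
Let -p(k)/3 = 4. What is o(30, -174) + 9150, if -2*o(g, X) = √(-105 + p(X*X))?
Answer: 9150 - 3*I*√13/2 ≈ 9150.0 - 5.4083*I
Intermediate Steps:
p(k) = -12 (p(k) = -3*4 = -12)
o(g, X) = -3*I*√13/2 (o(g, X) = -√(-105 - 12)/2 = -3*I*√13/2)
o(30, -174) + 9150 = -3*I*√13/2 + 9150 = 9150 - 3*I*√13/2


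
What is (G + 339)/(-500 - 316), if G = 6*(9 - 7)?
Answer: -117/272 ≈ -0.43015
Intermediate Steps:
G = 12 (G = 6*2 = 12)
(G + 339)/(-500 - 316) = (12 + 339)/(-500 - 316) = 351/(-816) = 351*(-1/816) = -117/272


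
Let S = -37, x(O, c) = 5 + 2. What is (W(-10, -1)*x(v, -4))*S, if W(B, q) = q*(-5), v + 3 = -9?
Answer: -1295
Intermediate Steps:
v = -12 (v = -3 - 9 = -12)
x(O, c) = 7
W(B, q) = -5*q
(W(-10, -1)*x(v, -4))*S = (-5*(-1)*7)*(-37) = (5*7)*(-37) = 35*(-37) = -1295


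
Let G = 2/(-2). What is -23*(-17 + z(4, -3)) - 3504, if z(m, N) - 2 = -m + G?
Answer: -3044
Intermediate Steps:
G = -1 (G = 2*(-1/2) = -1)
z(m, N) = 1 - m (z(m, N) = 2 + (-m - 1) = 2 + (-1 - m) = 1 - m)
-23*(-17 + z(4, -3)) - 3504 = -23*(-17 + (1 - 1*4)) - 3504 = -23*(-17 + (1 - 4)) - 3504 = -23*(-17 - 3) - 3504 = -23*(-20) - 3504 = 460 - 3504 = -3044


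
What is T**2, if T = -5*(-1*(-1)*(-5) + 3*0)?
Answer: 625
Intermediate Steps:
T = 25 (T = -5*(1*(-5) + 0) = -5*(-5 + 0) = -5*(-5) = 25)
T**2 = 25**2 = 625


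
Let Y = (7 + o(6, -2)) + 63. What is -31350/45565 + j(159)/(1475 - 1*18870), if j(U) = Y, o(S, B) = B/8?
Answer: -438809127/634082540 ≈ -0.69204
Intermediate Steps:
o(S, B) = B/8 (o(S, B) = B*(1/8) = B/8)
Y = 279/4 (Y = (7 + (1/8)*(-2)) + 63 = (7 - 1/4) + 63 = 27/4 + 63 = 279/4 ≈ 69.750)
j(U) = 279/4
-31350/45565 + j(159)/(1475 - 1*18870) = -31350/45565 + 279/(4*(1475 - 1*18870)) = -31350*1/45565 + 279/(4*(1475 - 18870)) = -6270/9113 + (279/4)/(-17395) = -6270/9113 + (279/4)*(-1/17395) = -6270/9113 - 279/69580 = -438809127/634082540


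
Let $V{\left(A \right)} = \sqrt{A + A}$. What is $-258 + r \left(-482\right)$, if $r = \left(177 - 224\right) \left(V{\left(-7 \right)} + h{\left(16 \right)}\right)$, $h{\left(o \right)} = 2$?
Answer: $45050 + 22654 i \sqrt{14} \approx 45050.0 + 84764.0 i$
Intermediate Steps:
$V{\left(A \right)} = \sqrt{2} \sqrt{A}$ ($V{\left(A \right)} = \sqrt{2 A} = \sqrt{2} \sqrt{A}$)
$r = -94 - 47 i \sqrt{14}$ ($r = \left(177 - 224\right) \left(\sqrt{2} \sqrt{-7} + 2\right) = - 47 \left(\sqrt{2} i \sqrt{7} + 2\right) = - 47 \left(i \sqrt{14} + 2\right) = - 47 \left(2 + i \sqrt{14}\right) = -94 - 47 i \sqrt{14} \approx -94.0 - 175.86 i$)
$-258 + r \left(-482\right) = -258 + \left(-94 - 47 i \sqrt{14}\right) \left(-482\right) = -258 + \left(45308 + 22654 i \sqrt{14}\right) = 45050 + 22654 i \sqrt{14}$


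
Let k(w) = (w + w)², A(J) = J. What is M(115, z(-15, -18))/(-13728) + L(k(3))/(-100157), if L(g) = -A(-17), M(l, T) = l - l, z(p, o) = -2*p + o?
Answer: -17/100157 ≈ -0.00016973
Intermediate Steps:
z(p, o) = o - 2*p
k(w) = 4*w² (k(w) = (2*w)² = 4*w²)
M(l, T) = 0
L(g) = 17 (L(g) = -1*(-17) = 17)
M(115, z(-15, -18))/(-13728) + L(k(3))/(-100157) = 0/(-13728) + 17/(-100157) = 0*(-1/13728) + 17*(-1/100157) = 0 - 17/100157 = -17/100157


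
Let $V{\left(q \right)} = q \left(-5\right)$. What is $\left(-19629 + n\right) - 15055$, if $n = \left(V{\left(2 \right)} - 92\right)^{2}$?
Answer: $-24280$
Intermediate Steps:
$V{\left(q \right)} = - 5 q$
$n = 10404$ ($n = \left(\left(-5\right) 2 - 92\right)^{2} = \left(-10 - 92\right)^{2} = \left(-102\right)^{2} = 10404$)
$\left(-19629 + n\right) - 15055 = \left(-19629 + 10404\right) - 15055 = -9225 - 15055 = -24280$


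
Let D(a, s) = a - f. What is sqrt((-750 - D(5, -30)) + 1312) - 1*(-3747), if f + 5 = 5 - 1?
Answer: 3747 + 2*sqrt(139) ≈ 3770.6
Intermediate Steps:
f = -1 (f = -5 + (5 - 1) = -5 + 4 = -1)
D(a, s) = 1 + a (D(a, s) = a - 1*(-1) = a + 1 = 1 + a)
sqrt((-750 - D(5, -30)) + 1312) - 1*(-3747) = sqrt((-750 - (1 + 5)) + 1312) - 1*(-3747) = sqrt((-750 - 1*6) + 1312) + 3747 = sqrt((-750 - 6) + 1312) + 3747 = sqrt(-756 + 1312) + 3747 = sqrt(556) + 3747 = 2*sqrt(139) + 3747 = 3747 + 2*sqrt(139)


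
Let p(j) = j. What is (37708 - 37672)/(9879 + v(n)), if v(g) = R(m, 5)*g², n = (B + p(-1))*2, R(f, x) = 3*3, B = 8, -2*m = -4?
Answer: 12/3881 ≈ 0.0030920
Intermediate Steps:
m = 2 (m = -½*(-4) = 2)
R(f, x) = 9
n = 14 (n = (8 - 1)*2 = 7*2 = 14)
v(g) = 9*g²
(37708 - 37672)/(9879 + v(n)) = (37708 - 37672)/(9879 + 9*14²) = 36/(9879 + 9*196) = 36/(9879 + 1764) = 36/11643 = 36*(1/11643) = 12/3881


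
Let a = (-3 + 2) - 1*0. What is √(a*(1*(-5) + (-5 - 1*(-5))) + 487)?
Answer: 2*√123 ≈ 22.181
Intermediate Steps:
a = -1 (a = -1 + 0 = -1)
√(a*(1*(-5) + (-5 - 1*(-5))) + 487) = √(-(1*(-5) + (-5 - 1*(-5))) + 487) = √(-(-5 + (-5 + 5)) + 487) = √(-(-5 + 0) + 487) = √(-1*(-5) + 487) = √(5 + 487) = √492 = 2*√123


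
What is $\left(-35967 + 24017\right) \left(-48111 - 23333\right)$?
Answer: $853755800$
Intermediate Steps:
$\left(-35967 + 24017\right) \left(-48111 - 23333\right) = \left(-11950\right) \left(-71444\right) = 853755800$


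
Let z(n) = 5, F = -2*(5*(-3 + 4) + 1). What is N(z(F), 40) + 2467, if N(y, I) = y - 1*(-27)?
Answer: 2499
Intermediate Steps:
F = -12 (F = -2*(5*1 + 1) = -2*(5 + 1) = -2*6 = -12)
N(y, I) = 27 + y (N(y, I) = y + 27 = 27 + y)
N(z(F), 40) + 2467 = (27 + 5) + 2467 = 32 + 2467 = 2499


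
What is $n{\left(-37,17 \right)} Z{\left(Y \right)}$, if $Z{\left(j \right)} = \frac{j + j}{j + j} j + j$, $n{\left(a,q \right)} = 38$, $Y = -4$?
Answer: $-304$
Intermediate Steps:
$Z{\left(j \right)} = 2 j$ ($Z{\left(j \right)} = \frac{2 j}{2 j} j + j = 2 j \frac{1}{2 j} j + j = 1 j + j = j + j = 2 j$)
$n{\left(-37,17 \right)} Z{\left(Y \right)} = 38 \cdot 2 \left(-4\right) = 38 \left(-8\right) = -304$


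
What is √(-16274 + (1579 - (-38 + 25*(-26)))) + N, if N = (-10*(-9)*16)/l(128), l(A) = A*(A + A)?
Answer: 45/1024 + I*√14007 ≈ 0.043945 + 118.35*I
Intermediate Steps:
l(A) = 2*A² (l(A) = A*(2*A) = 2*A²)
N = 45/1024 (N = (-10*(-9)*16)/((2*128²)) = (90*16)/((2*16384)) = 1440/32768 = 1440*(1/32768) = 45/1024 ≈ 0.043945)
√(-16274 + (1579 - (-38 + 25*(-26)))) + N = √(-16274 + (1579 - (-38 + 25*(-26)))) + 45/1024 = √(-16274 + (1579 - (-38 - 650))) + 45/1024 = √(-16274 + (1579 - 1*(-688))) + 45/1024 = √(-16274 + (1579 + 688)) + 45/1024 = √(-16274 + 2267) + 45/1024 = √(-14007) + 45/1024 = I*√14007 + 45/1024 = 45/1024 + I*√14007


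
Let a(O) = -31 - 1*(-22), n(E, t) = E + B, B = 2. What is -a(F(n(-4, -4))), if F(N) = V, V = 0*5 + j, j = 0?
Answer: 9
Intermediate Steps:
n(E, t) = 2 + E (n(E, t) = E + 2 = 2 + E)
V = 0 (V = 0*5 + 0 = 0 + 0 = 0)
F(N) = 0
a(O) = -9 (a(O) = -31 + 22 = -9)
-a(F(n(-4, -4))) = -1*(-9) = 9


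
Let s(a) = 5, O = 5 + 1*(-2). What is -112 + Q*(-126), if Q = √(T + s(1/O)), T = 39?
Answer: -112 - 252*√11 ≈ -947.79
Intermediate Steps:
O = 3 (O = 5 - 2 = 3)
Q = 2*√11 (Q = √(39 + 5) = √44 = 2*√11 ≈ 6.6332)
-112 + Q*(-126) = -112 + (2*√11)*(-126) = -112 - 252*√11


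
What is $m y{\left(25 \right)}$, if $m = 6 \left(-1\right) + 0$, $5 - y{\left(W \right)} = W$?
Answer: $120$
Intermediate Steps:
$y{\left(W \right)} = 5 - W$
$m = -6$ ($m = -6 + 0 = -6$)
$m y{\left(25 \right)} = - 6 \left(5 - 25\right) = \left(-6\right) \left(-20\right) = 120$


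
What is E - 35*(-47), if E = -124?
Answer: 1521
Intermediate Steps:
E - 35*(-47) = -124 - 35*(-47) = -124 + 1645 = 1521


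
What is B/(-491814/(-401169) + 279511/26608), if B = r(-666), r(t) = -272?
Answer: -967803630848/41739111757 ≈ -23.187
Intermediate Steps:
B = -272
B/(-491814/(-401169) + 279511/26608) = -272/(-491814/(-401169) + 279511/26608) = -272/(-491814*(-1/401169) + 279511*(1/26608)) = -272/(163938/133723 + 279511/26608) = -272/41739111757/3558101584 = -272*3558101584/41739111757 = -967803630848/41739111757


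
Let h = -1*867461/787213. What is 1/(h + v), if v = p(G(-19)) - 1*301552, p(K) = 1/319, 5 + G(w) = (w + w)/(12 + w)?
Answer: -35874421/10818042820370 ≈ -3.3162e-6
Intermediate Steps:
G(w) = -5 + 2*w/(12 + w) (G(w) = -5 + (w + w)/(12 + w) = -5 + (2*w)/(12 + w) = -5 + 2*w/(12 + w))
p(K) = 1/319
h = -123923/112459 (h = -867461*1/787213 = -123923/112459 ≈ -1.1019)
v = -96195087/319 (v = 1/319 - 1*301552 = 1/319 - 301552 = -96195087/319 ≈ -3.0155e+5)
1/(h + v) = 1/(-123923/112459 - 96195087/319) = 1/(-10818042820370/35874421) = -35874421/10818042820370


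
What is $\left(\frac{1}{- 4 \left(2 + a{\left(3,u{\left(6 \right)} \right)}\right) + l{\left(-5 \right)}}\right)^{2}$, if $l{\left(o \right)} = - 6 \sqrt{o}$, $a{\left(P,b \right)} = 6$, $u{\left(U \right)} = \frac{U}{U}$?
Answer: $- \frac{i}{- 844 i + 384 \sqrt{5}} \approx 0.00058222 - 0.00059233 i$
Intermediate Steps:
$u{\left(U \right)} = 1$
$\left(\frac{1}{- 4 \left(2 + a{\left(3,u{\left(6 \right)} \right)}\right) + l{\left(-5 \right)}}\right)^{2} = \left(\frac{1}{- 4 \left(2 + 6\right) - 6 \sqrt{-5}}\right)^{2} = \left(\frac{1}{\left(-4\right) 8 - 6 i \sqrt{5}}\right)^{2} = \left(\frac{1}{-32 - 6 i \sqrt{5}}\right)^{2} = \frac{1}{\left(-32 - 6 i \sqrt{5}\right)^{2}}$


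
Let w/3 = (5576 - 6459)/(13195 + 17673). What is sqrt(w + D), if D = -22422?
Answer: I*sqrt(5341128200565)/15434 ≈ 149.74*I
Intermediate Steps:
w = -2649/30868 (w = 3*((5576 - 6459)/(13195 + 17673)) = 3*(-883/30868) = -2649/30868 ≈ -0.085817)
sqrt(w + D) = sqrt(-2649/30868 - 22422) = sqrt(-692124945/30868) = I*sqrt(5341128200565)/15434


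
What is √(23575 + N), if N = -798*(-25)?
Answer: 5*√1741 ≈ 208.63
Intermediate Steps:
N = 19950
√(23575 + N) = √(23575 + 19950) = √43525 = 5*√1741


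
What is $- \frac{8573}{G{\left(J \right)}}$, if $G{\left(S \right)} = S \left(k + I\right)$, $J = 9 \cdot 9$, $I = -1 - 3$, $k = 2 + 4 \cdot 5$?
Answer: $- \frac{8573}{1458} \approx -5.88$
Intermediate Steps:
$k = 22$ ($k = 2 + 20 = 22$)
$I = -4$ ($I = -1 - 3 = -4$)
$J = 81$
$G{\left(S \right)} = 18 S$ ($G{\left(S \right)} = S \left(22 - 4\right) = S 18 = 18 S$)
$- \frac{8573}{G{\left(J \right)}} = - \frac{8573}{18 \cdot 81} = - \frac{8573}{1458}$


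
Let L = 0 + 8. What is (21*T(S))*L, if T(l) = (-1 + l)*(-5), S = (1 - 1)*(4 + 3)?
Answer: 840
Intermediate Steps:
S = 0 (S = 0*7 = 0)
L = 8
T(l) = 5 - 5*l
(21*T(S))*L = (21*(5 - 5*0))*8 = (21*(5 + 0))*8 = (21*5)*8 = 105*8 = 840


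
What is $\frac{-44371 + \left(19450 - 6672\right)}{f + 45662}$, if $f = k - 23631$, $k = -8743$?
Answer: $- \frac{31593}{13288} \approx -2.3776$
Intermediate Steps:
$f = -32374$ ($f = -8743 - 23631 = -32374$)
$\frac{-44371 + \left(19450 - 6672\right)}{f + 45662} = \frac{-44371 + \left(19450 - 6672\right)}{-32374 + 45662} = \frac{-44371 + 12778}{13288} = \left(-31593\right) \frac{1}{13288} = - \frac{31593}{13288}$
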